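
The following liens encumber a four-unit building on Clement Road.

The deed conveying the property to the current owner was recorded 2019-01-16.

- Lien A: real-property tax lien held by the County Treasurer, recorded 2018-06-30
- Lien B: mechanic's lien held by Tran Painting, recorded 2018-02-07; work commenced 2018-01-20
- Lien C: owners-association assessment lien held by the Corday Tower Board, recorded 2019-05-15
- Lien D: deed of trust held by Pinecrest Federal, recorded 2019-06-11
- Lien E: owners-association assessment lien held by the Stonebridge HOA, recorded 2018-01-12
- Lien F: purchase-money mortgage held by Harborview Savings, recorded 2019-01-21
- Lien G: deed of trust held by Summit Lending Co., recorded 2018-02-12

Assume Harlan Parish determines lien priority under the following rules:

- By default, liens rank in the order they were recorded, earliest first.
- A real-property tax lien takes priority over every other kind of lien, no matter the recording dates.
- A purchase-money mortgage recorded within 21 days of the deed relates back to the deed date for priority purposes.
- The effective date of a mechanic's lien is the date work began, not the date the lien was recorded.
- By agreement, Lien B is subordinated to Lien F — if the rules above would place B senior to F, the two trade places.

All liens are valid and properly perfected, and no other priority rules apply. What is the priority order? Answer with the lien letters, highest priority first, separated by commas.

Adjusting effective dates: B relates back to 2018-01-20 (work commenced); F's effective date is the deed date, 2019-01-16.
As a real-property tax lien, A is senior to every other lien.
Among the remaining liens, by effective date: E (2018-01-12), B (2018-01-20), G (2018-02-12), F (2019-01-16), C (2019-05-15), D (2019-06-11).
The subordination applies — B was senior to F — so B and F swap.

A, E, F, G, B, C, D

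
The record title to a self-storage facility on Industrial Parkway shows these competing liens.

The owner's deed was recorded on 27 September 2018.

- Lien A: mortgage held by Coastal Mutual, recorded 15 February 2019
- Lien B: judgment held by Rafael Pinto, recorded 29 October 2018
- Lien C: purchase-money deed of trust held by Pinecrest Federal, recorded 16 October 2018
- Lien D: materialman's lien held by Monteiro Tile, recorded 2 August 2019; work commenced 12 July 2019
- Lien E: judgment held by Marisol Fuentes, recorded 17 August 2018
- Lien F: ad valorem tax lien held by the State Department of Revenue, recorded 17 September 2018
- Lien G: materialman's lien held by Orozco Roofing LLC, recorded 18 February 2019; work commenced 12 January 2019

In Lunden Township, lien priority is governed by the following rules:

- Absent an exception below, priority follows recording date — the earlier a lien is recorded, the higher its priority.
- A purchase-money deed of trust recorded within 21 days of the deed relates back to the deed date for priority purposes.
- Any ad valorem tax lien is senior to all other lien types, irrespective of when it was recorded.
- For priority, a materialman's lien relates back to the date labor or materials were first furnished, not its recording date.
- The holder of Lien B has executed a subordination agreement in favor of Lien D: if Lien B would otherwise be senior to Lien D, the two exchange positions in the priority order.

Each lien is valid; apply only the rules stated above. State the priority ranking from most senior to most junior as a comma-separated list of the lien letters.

F, E, C, D, G, A, B

Effective dates after the stated exceptions: C's effective date is the deed date, 27 September 2018; D is treated as recorded 12 July 2019, the work-commencement date; G relates back to 12 January 2019 (work commenced).
F is an ad valorem tax lien, so it outranks all other liens regardless of date.
Among the remaining liens, by effective date: E (17 August 2018), C (27 September 2018), B (29 October 2018), G (12 January 2019), A (15 February 2019), D (12 July 2019).
B would otherwise be senior to D, so under the subordination agreement B and D exchange positions.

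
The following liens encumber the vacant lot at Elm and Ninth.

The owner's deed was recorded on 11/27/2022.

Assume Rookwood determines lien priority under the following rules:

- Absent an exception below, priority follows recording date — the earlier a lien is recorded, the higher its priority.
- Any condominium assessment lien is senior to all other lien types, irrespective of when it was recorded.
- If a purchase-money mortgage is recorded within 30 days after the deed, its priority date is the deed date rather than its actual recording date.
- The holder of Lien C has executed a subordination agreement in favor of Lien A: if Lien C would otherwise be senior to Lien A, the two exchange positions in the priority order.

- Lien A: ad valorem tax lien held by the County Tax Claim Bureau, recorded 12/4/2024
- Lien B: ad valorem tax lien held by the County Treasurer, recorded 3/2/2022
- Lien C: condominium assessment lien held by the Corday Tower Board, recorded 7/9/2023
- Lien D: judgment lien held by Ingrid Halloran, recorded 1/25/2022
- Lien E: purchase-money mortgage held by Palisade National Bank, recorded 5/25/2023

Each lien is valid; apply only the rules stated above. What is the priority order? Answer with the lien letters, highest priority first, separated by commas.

A, D, B, E, C

Effective dates: E missed the 30-day window (179 days after the deed), so its recording date stands.
C is a condominium assessment lien and takes priority over every other lien.
The other liens, earliest effective date first: D (1/25/2022), B (3/2/2022), E (5/25/2023), A (12/4/2024).
The subordination applies — C was senior to A — so C and A swap.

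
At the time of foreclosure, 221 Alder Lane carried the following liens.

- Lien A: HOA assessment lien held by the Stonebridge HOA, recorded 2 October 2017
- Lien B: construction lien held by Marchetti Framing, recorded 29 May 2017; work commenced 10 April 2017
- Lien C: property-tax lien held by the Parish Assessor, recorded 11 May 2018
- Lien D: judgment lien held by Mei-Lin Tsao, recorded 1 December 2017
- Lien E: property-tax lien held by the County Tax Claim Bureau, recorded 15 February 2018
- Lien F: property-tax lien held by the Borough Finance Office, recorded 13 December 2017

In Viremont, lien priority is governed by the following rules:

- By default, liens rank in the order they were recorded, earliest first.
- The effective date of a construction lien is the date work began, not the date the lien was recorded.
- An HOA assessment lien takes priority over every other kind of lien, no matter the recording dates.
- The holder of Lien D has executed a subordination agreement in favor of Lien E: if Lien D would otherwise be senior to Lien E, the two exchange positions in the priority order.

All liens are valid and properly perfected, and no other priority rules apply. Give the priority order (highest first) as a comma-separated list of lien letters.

First, effective dates: B is treated as recorded 10 April 2017, the work-commencement date.
A is an HOA assessment lien, so it outranks all other liens regardless of date.
Remaining liens by effective date: B (10 April 2017), D (1 December 2017), F (13 December 2017), E (15 February 2018), C (11 May 2018).
D is senior to E before the subordination, so the two trade places.

A, B, E, F, D, C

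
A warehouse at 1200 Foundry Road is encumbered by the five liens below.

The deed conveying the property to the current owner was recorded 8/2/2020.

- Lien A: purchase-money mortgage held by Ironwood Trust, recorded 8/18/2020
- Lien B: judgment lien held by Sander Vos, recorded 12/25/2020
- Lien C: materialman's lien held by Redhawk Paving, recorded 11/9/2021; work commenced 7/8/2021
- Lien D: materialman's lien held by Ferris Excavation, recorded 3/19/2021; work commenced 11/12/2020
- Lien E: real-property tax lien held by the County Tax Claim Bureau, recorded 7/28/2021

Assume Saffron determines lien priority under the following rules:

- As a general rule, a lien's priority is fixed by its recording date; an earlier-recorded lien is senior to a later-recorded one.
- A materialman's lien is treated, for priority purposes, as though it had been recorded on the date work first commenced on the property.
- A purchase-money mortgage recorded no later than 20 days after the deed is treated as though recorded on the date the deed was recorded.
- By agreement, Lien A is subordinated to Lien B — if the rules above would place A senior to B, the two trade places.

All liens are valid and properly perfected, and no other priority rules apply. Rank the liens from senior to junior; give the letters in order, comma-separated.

B, D, A, C, E

Effective dates after the stated exceptions: A was recorded within the 20-day window, so its effective date is the deed date 8/2/2020; C relates back to 7/8/2021 (work commenced); D relates back to 11/12/2020 (work commenced).
By effective date: A (8/2/2020), D (11/12/2020), B (12/25/2020), C (7/8/2021), E (7/28/2021).
A would otherwise be senior to B, so under the subordination agreement A and B exchange positions.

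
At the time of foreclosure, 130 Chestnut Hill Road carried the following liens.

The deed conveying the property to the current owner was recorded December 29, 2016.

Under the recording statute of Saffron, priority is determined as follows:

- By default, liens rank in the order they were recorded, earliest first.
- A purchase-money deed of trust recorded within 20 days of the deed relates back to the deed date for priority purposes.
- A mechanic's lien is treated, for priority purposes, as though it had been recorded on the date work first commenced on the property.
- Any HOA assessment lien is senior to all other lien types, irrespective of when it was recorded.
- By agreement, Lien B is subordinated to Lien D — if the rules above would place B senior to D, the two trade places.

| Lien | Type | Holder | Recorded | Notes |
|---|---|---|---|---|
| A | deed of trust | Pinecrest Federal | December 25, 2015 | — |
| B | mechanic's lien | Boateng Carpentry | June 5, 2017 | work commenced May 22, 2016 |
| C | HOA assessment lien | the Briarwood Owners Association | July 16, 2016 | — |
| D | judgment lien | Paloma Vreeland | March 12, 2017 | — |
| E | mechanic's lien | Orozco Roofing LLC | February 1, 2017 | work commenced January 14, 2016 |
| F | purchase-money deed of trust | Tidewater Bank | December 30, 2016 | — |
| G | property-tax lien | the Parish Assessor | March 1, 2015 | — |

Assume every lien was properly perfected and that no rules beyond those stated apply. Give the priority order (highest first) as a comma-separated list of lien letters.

Effective dates: B's effective date is May 22, 2016, when work began; E's effective date is January 14, 2016, when work began; F was recorded within the 20-day window, so its effective date is the deed date December 29, 2016.
C, as an HOA assessment lien, has superpriority and ranks first.
Among the remaining liens, by effective date: G (March 1, 2015), A (December 25, 2015), E (January 14, 2016), B (May 22, 2016), F (December 29, 2016), D (March 12, 2017).
Because B would otherwise rank above D, the subordination swaps them.

C, G, A, E, D, F, B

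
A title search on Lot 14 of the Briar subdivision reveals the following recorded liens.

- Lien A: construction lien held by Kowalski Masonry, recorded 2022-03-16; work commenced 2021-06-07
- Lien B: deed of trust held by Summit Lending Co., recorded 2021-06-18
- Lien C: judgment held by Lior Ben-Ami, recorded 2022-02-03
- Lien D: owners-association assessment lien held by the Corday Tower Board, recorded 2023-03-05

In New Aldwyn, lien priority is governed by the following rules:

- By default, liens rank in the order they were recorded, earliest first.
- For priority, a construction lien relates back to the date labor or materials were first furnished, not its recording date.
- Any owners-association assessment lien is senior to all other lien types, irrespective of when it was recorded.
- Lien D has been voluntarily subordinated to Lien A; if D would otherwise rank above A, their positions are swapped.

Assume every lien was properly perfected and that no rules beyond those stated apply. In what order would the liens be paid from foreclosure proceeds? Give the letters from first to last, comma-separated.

Adjusting effective dates: A's effective date is 2021-06-07, when work began.
D is an owners-association assessment lien, so it outranks all other liens regardless of date.
Remaining liens by effective date: A (2021-06-07), B (2021-06-18), C (2022-02-03).
Because D would otherwise rank above A, the subordination swaps them.

A, D, B, C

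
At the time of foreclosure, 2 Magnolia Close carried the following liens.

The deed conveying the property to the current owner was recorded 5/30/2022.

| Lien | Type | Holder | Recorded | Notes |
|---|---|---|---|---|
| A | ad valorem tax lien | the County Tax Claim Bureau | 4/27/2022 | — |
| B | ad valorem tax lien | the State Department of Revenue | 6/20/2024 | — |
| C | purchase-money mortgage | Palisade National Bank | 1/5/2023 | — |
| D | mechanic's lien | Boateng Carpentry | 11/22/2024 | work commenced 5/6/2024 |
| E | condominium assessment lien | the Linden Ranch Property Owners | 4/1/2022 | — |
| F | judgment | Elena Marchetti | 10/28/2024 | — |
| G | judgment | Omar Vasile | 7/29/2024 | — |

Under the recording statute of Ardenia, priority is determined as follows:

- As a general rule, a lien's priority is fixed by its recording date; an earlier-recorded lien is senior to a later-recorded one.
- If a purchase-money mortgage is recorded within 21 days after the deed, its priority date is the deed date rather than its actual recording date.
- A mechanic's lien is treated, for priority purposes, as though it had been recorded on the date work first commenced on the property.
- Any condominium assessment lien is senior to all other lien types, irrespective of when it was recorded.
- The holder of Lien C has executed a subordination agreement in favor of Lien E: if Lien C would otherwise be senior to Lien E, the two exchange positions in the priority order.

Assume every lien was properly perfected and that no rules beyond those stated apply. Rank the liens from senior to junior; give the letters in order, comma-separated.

E, A, C, D, B, G, F

Effective dates after the stated exceptions: C was recorded 220 days after the deed — beyond 21 days — so no relation-back applies; D relates back to 5/6/2024 (work commenced).
E is a condominium assessment lien, so it outranks all other liens regardless of date.
Ordering the rest by effective date: A (4/27/2022), C (1/5/2023), D (5/6/2024), B (6/20/2024), G (7/29/2024), F (10/28/2024).
C already ranks below E; the subordination has no effect.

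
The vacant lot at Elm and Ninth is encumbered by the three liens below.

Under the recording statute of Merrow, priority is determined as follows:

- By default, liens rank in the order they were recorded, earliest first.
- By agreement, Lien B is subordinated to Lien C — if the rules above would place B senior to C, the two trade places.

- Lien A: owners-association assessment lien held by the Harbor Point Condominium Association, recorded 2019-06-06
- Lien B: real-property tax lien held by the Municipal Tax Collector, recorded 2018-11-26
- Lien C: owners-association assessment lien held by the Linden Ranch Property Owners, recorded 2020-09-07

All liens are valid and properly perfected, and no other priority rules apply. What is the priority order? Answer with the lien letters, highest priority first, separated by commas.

C, A, B

Sorted by effective date: B (2018-11-26), A (2019-06-06), C (2020-09-07).
B would otherwise be senior to C, so under the subordination agreement B and C exchange positions.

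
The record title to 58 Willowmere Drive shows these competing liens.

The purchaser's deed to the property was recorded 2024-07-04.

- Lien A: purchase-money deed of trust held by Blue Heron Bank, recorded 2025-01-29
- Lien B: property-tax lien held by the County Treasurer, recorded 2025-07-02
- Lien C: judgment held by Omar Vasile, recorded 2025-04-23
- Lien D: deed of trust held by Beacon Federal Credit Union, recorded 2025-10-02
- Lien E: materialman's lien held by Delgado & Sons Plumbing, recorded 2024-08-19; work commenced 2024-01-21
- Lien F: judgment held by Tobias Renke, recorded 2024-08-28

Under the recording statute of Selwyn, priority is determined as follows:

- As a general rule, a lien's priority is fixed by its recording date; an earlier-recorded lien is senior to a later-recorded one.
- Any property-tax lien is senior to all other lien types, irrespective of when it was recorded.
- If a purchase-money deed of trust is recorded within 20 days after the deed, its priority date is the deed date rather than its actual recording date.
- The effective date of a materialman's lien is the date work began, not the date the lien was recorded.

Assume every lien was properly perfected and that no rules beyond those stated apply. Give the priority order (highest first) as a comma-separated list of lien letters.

B, E, F, A, C, D

Adjusting effective dates: A missed the 20-day window (209 days after the deed), so its recording date stands; E's effective date is 2024-01-21, when work began.
B is a property-tax lien, so it outranks all other liens regardless of date.
Among the remaining liens, by effective date: E (2024-01-21), F (2024-08-28), A (2025-01-29), C (2025-04-23), D (2025-10-02).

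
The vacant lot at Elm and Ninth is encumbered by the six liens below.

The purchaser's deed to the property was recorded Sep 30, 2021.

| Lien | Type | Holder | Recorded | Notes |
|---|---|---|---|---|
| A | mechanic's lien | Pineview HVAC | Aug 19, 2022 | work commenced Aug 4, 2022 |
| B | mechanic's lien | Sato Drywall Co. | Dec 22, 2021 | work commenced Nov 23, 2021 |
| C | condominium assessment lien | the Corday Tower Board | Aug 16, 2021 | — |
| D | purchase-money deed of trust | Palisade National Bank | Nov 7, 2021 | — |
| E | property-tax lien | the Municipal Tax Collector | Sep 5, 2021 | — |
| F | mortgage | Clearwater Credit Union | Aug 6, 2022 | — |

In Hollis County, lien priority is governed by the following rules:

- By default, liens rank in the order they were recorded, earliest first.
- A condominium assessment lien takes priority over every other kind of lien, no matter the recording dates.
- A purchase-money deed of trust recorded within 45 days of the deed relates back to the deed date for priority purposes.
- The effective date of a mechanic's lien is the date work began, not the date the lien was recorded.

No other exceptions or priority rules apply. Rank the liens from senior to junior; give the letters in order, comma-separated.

C, E, D, B, A, F

Adjusting effective dates: A is treated as recorded Aug 4, 2022, the work-commencement date; B relates back to Nov 23, 2021 (work commenced); D's effective date is the deed date, Sep 30, 2021.
C is a condominium assessment lien, so it outranks all other liens regardless of date.
Remaining liens by effective date: E (Sep 5, 2021), D (Sep 30, 2021), B (Nov 23, 2021), A (Aug 4, 2022), F (Aug 6, 2022).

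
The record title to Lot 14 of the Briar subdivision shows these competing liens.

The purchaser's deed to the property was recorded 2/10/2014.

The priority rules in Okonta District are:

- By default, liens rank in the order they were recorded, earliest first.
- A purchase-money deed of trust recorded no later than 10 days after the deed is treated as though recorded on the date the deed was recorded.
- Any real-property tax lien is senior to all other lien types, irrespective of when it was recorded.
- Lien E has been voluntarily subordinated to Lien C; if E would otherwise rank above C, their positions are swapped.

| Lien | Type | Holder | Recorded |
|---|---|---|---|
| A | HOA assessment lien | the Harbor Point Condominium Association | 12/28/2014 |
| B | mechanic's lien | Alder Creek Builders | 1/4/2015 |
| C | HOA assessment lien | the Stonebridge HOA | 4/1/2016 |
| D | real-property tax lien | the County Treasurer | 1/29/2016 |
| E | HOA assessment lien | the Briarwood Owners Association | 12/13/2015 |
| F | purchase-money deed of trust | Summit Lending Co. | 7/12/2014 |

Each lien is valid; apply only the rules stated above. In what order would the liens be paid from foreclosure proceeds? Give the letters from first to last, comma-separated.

First, effective dates: F was recorded 152 days after the deed — beyond 10 days — so no relation-back applies.
D is a real-property tax lien and takes priority over every other lien.
Among the remaining liens, by effective date: F (7/12/2014), A (12/28/2014), B (1/4/2015), E (12/13/2015), C (4/1/2016).
Because E would otherwise rank above C, the subordination swaps them.

D, F, A, B, C, E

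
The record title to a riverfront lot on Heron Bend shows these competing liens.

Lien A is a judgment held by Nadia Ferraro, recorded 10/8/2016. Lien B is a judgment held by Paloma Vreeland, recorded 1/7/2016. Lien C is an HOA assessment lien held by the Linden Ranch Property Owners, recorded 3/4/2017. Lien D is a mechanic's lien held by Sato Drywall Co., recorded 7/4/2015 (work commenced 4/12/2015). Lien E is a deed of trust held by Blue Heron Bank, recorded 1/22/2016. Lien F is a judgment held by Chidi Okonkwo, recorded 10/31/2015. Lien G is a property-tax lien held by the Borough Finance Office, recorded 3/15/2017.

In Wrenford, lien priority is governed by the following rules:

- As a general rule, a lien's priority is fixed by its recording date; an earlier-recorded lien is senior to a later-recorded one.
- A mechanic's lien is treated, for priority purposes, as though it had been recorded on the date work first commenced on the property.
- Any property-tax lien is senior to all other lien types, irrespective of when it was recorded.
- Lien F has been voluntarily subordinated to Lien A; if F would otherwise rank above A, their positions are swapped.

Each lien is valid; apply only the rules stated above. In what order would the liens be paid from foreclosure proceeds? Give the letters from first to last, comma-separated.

G, D, A, B, E, F, C

First, effective dates: D is treated as recorded 4/12/2015, the work-commencement date.
G is a property-tax lien and takes priority over every other lien.
The other liens, earliest effective date first: D (4/12/2015), F (10/31/2015), B (1/7/2016), E (1/22/2016), A (10/8/2016), C (3/4/2017).
F is senior to A before the subordination, so the two trade places.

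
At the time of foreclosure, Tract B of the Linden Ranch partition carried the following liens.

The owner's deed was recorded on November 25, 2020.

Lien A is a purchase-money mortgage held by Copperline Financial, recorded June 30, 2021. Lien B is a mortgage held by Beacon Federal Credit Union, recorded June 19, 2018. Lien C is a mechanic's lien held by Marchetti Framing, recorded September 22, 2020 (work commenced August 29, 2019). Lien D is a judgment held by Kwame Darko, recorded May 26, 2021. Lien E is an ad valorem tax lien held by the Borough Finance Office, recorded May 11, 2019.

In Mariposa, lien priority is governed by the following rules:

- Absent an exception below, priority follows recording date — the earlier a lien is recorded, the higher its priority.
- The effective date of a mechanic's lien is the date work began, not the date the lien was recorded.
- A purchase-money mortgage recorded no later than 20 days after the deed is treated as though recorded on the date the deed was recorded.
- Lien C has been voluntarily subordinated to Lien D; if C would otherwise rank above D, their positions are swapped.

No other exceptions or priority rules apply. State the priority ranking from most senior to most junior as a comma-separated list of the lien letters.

First, effective dates: A missed the 20-day window (217 days after the deed), so its recording date stands; C's effective date is August 29, 2019, when work began.
By effective date: B (June 19, 2018), E (May 11, 2019), C (August 29, 2019), D (May 26, 2021), A (June 30, 2021).
The subordination applies — C was senior to D — so C and D swap.

B, E, D, C, A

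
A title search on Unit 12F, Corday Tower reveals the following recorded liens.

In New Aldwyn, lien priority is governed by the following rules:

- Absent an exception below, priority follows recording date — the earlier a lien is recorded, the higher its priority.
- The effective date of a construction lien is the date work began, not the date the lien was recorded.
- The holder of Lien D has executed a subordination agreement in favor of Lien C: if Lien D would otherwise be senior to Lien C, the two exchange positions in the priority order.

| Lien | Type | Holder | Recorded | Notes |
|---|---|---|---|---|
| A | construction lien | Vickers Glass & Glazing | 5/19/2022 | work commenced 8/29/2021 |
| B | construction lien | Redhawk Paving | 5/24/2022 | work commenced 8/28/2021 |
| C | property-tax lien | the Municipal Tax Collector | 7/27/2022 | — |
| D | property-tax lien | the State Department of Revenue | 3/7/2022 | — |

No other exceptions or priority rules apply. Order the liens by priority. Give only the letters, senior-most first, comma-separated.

Effective dates: A is treated as recorded 8/29/2021, the work-commencement date; B relates back to 8/28/2021 (work commenced).
Ordering by effective date: B (8/28/2021), A (8/29/2021), D (3/7/2022), C (7/27/2022).
D would otherwise be senior to C, so under the subordination agreement D and C exchange positions.

B, A, C, D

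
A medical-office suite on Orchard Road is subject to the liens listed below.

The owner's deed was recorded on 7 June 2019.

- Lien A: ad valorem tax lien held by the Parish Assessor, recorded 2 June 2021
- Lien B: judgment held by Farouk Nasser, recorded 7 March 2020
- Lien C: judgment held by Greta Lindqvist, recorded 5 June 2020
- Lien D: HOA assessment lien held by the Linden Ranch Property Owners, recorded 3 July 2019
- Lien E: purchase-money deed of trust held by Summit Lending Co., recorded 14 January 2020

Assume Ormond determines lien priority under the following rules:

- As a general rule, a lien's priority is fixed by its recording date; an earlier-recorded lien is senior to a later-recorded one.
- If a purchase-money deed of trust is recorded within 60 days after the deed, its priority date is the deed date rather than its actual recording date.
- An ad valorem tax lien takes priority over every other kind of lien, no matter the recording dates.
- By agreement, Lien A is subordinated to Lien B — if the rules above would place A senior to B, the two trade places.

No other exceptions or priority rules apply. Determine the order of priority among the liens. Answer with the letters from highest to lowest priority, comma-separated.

First, effective dates: E missed the 60-day window (221 days after the deed), so its recording date stands.
As an ad valorem tax lien, A is senior to every other lien.
Remaining liens by effective date: D (3 July 2019), E (14 January 2020), B (7 March 2020), C (5 June 2020).
A would otherwise be senior to B, so under the subordination agreement A and B exchange positions.

B, D, E, A, C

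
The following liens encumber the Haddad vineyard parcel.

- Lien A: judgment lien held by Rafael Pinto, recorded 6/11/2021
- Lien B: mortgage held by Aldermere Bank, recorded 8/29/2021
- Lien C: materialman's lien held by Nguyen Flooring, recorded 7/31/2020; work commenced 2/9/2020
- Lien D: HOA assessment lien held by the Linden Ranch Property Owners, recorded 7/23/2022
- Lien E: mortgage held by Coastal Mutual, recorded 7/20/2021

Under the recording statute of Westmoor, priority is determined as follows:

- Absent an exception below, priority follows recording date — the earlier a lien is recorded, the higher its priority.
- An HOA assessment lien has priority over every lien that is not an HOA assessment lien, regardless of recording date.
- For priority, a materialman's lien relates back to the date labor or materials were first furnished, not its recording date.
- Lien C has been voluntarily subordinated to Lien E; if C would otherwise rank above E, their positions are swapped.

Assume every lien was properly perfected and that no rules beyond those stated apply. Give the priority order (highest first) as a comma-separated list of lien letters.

Adjusting effective dates: C is treated as recorded 2/9/2020, the work-commencement date.
D is an HOA assessment lien and takes priority over every other lien.
Ordering the rest by effective date: C (2/9/2020), A (6/11/2021), E (7/20/2021), B (8/29/2021).
C would otherwise be senior to E, so under the subordination agreement C and E exchange positions.

D, E, A, C, B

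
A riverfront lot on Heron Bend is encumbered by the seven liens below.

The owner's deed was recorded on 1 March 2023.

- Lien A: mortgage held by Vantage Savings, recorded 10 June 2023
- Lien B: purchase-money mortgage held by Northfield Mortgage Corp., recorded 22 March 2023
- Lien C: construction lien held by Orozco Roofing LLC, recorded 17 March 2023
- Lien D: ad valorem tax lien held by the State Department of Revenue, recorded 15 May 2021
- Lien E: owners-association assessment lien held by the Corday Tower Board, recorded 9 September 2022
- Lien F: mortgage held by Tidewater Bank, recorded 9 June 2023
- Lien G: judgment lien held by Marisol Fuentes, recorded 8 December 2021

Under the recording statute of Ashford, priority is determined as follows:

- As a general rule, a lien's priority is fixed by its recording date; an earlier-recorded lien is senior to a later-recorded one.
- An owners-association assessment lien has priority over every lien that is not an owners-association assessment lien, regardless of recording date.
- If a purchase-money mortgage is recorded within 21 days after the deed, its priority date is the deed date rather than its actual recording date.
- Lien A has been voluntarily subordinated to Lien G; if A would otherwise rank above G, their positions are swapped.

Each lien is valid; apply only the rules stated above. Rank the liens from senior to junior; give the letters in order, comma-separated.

E, D, G, B, C, F, A

Effective dates after the stated exceptions: B was recorded within the 21-day window, so its effective date is the deed date 1 March 2023.
E is an owners-association assessment lien, so it outranks all other liens regardless of date.
Ordering the rest by effective date: D (15 May 2021), G (8 December 2021), B (1 March 2023), C (17 March 2023), F (9 June 2023), A (10 June 2023).
A is already junior to G, so the subordination agreement changes nothing.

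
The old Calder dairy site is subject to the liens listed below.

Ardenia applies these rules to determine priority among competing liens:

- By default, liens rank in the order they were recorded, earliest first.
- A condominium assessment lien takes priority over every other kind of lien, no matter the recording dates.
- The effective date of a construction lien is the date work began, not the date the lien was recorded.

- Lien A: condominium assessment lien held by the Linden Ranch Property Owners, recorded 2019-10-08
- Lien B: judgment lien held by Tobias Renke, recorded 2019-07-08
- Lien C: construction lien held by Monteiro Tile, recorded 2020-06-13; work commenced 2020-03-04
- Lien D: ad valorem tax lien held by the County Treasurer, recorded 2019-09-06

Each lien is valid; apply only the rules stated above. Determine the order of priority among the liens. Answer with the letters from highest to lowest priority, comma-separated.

A, B, D, C

Adjusting effective dates: C is treated as recorded 2020-03-04, the work-commencement date.
As a condominium assessment lien, A is senior to every other lien.
The other liens, earliest effective date first: B (2019-07-08), D (2019-09-06), C (2020-03-04).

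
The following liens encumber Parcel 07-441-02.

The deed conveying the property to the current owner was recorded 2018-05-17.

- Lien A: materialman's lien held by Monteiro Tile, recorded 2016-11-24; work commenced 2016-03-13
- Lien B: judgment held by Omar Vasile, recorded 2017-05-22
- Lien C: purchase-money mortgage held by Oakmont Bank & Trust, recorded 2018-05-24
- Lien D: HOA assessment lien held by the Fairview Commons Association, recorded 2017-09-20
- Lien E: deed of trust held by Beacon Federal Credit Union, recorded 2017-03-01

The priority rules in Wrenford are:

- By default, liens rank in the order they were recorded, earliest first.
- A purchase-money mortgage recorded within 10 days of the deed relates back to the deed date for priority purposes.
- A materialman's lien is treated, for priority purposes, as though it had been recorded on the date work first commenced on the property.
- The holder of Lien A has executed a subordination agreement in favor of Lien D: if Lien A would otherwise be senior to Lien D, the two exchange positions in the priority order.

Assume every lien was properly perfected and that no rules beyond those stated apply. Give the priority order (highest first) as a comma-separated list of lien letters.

D, E, B, A, C

First, effective dates: A relates back to 2016-03-13 (work commenced); C was recorded within the 10-day window, so its effective date is the deed date 2018-05-17.
Sorted by effective date: A (2016-03-13), E (2017-03-01), B (2017-05-22), D (2017-09-20), C (2018-05-17).
Because A would otherwise rank above D, the subordination swaps them.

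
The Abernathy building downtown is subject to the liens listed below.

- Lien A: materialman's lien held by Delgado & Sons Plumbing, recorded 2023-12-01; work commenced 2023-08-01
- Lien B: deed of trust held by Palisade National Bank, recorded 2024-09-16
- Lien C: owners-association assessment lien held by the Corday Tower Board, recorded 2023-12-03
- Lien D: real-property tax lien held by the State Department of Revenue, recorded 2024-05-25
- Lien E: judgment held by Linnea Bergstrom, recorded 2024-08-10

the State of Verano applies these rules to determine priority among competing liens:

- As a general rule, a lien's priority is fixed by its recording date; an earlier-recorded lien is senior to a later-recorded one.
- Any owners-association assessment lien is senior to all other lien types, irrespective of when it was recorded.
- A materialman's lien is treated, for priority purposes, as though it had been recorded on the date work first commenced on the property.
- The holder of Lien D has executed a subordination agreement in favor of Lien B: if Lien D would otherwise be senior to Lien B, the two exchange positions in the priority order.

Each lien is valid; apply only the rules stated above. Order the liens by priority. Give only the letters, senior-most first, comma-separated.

C, A, B, E, D

Adjusting effective dates: A's effective date is 2023-08-01, when work began.
C is an owners-association assessment lien, so it outranks all other liens regardless of date.
Among the remaining liens, by effective date: A (2023-08-01), D (2024-05-25), E (2024-08-10), B (2024-09-16).
Because D would otherwise rank above B, the subordination swaps them.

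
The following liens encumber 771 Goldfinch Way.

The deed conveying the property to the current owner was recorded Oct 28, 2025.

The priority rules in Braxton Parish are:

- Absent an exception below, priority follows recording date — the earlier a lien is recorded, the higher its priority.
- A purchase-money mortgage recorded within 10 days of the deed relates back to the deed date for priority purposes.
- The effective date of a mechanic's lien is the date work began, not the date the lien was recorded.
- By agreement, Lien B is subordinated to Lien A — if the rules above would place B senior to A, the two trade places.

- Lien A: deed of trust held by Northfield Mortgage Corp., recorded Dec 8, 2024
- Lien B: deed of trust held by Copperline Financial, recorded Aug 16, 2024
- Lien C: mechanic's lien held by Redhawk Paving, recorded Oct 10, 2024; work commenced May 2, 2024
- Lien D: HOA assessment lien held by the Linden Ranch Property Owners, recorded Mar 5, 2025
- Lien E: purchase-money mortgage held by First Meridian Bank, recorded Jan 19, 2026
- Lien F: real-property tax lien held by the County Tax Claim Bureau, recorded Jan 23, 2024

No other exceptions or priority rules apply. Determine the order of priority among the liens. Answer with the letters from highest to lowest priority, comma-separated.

F, C, A, B, D, E

Adjusting effective dates: C's effective date is May 2, 2024, when work began; E was recorded 83 days after the deed — beyond 10 days — so no relation-back applies.
Sorted by effective date: F (Jan 23, 2024), C (May 2, 2024), B (Aug 16, 2024), A (Dec 8, 2024), D (Mar 5, 2025), E (Jan 19, 2026).
Because B would otherwise rank above A, the subordination swaps them.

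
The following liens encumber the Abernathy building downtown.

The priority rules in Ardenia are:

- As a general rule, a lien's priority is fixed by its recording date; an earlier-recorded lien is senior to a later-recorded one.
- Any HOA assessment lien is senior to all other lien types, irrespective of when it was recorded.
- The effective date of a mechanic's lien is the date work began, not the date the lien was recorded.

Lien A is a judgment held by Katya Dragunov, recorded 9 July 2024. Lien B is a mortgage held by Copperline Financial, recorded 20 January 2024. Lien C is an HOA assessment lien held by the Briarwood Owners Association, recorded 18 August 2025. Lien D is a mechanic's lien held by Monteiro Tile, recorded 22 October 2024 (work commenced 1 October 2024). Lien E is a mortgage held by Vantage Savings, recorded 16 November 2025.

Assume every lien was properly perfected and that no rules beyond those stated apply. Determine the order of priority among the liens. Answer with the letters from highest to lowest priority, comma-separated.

Effective dates: D relates back to 1 October 2024 (work commenced).
C is an HOA assessment lien, so it outranks all other liens regardless of date.
Remaining liens by effective date: B (20 January 2024), A (9 July 2024), D (1 October 2024), E (16 November 2025).

C, B, A, D, E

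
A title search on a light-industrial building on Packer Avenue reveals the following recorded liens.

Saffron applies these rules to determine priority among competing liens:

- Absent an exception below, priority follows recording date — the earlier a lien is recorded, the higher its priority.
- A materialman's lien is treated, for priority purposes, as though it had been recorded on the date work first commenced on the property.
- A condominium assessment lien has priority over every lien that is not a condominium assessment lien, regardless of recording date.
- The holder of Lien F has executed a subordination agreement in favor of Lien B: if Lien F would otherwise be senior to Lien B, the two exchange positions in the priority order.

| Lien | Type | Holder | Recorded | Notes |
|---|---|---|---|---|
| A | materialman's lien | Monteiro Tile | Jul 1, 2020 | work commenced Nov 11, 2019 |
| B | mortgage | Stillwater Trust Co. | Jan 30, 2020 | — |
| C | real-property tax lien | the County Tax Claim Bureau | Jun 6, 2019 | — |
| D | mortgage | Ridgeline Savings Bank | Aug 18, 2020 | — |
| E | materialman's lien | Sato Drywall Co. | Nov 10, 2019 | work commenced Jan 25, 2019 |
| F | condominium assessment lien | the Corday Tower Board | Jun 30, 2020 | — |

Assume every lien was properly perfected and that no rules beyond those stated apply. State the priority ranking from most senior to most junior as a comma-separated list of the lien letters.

B, E, C, A, F, D

Adjusting effective dates: A relates back to Nov 11, 2019 (work commenced); E's effective date is Jan 25, 2019, when work began.
As a condominium assessment lien, F is senior to every other lien.
The other liens, earliest effective date first: E (Jan 25, 2019), C (Jun 6, 2019), A (Nov 11, 2019), B (Jan 30, 2020), D (Aug 18, 2020).
F would otherwise be senior to B, so under the subordination agreement F and B exchange positions.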